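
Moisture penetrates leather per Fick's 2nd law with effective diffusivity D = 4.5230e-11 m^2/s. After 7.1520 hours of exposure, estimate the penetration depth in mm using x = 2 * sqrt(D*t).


t = 7.1520 hr * 3600 = 25747.2000 s
D * t = 4.5230e-11 * 25747.2000 = 1.1645e-06
x = 2 * sqrt(D*t) = 2 * sqrt(1.1645e-06) = 0.00215828 m = 2.1583 mm


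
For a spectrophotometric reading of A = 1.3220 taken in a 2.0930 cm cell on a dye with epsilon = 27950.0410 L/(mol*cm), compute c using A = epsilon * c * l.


Formula: c = A / (epsilon * l)
Substituting: c = 1.3220 / (27950.0410 * 2.0930)
Result: 2.2599e-05 mol/L


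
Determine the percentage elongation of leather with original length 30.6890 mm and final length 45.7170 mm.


Formula: Elongation = (Lf - L0) / L0 * 100
Substituting: Elongation = (45.7170 - 30.6890) / 30.6890 * 100
Result: 48.9687 %


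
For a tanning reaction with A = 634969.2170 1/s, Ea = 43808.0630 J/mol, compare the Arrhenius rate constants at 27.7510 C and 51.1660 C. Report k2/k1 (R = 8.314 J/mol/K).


T1 = 27.7510 + 273.15 = 300.9010 K; T2 = 51.1660 + 273.15 = 324.3160 K
k1 = A * exp(-Ea/(R*T1)) = 634969.2170 * exp(-43808.0630/(8.314*300.9010)) = 0.0157636 1/s
k2 = A * exp(-Ea/(R*T2)) = 634969.2170 * exp(-43808.0630/(8.314*324.3160)) = 0.0558123 1/s
k2/k1 = 0.0558123 / 0.0157636 = 3.5406


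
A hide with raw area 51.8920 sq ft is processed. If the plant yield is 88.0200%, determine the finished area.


Formula: finished = raw * yield / 100
Substituting: finished = 51.8920 * 88.0200 / 100
Result: 45.6753 sq ft


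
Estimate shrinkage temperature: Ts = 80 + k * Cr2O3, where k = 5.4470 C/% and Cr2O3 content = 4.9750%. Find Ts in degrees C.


Formula: Ts = 80 + k * Cr2O3
Substituting: Ts = 80 + 5.4470 * 4.9750
Result: 107.0988 C


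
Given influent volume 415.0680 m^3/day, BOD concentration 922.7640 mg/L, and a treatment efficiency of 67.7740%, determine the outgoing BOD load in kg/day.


Load_in = volume * conc / 1000 = 415.0680 * 922.7640 / 1000 = 383.0098 kg/day
Removed = Load_in * eff / 100 = 383.0098 * 67.7740 / 100 = 259.5811 kg/day
Load_out = Load_in - Removed = 383.0098 - 259.5811 = 123.4287 kg/day


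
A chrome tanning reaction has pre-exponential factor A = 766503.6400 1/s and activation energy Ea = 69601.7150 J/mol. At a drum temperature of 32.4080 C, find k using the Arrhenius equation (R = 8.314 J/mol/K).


T_K = T_C + 273.15 = 32.4080 + 273.15 = 305.5580 K
exponent = -Ea / (R * T_K) = -69601.7150 / (8.314 * 305.5580) = -27.3978
k = A * exp(exponent) = 766503.6400 * exp(-27.3978) = 9.6780e-07 1/s


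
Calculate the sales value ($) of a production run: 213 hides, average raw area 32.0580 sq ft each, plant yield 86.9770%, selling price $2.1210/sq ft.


Raw_total = N * avg_area = 213 * 32.0580 = 6828.3540 sq ft
Finished = Raw_total * yield / 100 = 6828.3540 * 86.9770 / 100 = 5939.0975 sq ft
Value = Finished * price = 5939.0975 * 2.1210 = 12596.8257 $


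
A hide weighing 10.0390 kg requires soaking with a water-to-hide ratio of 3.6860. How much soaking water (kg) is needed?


Formula: Water = hide_weight * ratio
Substituting: Water = 10.0390 * 3.6860
Result: 37.0038 kg


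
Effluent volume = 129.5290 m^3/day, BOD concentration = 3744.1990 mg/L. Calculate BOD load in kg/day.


Formula: BOD_load = volume * conc / 1000
Substituting: BOD_load = 129.5290 * 3744.1990 / 1000
Result: 484.9824 kg/day


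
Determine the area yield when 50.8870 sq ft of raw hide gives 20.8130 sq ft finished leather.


Formula: Yield = finished / raw * 100
Substituting: Yield = 20.8130 / 50.8870 * 100
Result: 40.9004 %


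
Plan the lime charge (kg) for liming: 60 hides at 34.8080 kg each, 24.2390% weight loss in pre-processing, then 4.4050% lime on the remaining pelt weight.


Total_raw = N * avg_wt = 60 * 34.8080 = 2088.4800 kg
Substrate = Total_raw * (1 - loss/100) = 2088.4800 * (1 - 24.2390/100) = 1582.2533 kg
Lime = Substrate * pct / 100 = 1582.2533 * 4.4050 / 100 = 69.6983 kg


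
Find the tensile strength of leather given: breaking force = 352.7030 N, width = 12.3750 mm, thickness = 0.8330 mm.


Formula: TS = force / (width * thickness)
Substituting: TS = 352.7030 / (12.3750 * 0.8330)
Result: 34.2152 N/mm^2


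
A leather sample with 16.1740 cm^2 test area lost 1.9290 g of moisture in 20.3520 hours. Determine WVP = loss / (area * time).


Formula: WVP = loss / (area * time)
Substituting: WVP = 1.9290 / (16.1740 * 20.3520)
Result: 0.00586014 g/(cm^2*hr)


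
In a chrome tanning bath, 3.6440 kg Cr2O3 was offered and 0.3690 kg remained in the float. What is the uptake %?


Formula: Uptake = (offered - residual) / offered * 100
Substituting: Uptake = (3.6440 - 0.3690) / 3.6440 * 100
Result: 89.8738 %


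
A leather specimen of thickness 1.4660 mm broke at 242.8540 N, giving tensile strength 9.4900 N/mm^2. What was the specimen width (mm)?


Formula: w = F / (TS * t)
Substituting: w = 242.8540 / (9.4900 * 1.4660)
Result: 17.4560 mm


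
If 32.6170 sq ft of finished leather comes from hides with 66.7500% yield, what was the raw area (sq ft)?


Formula: raw = finished * 100 / yield
Substituting: raw = 32.6170 * 100 / 66.7500
Result: 48.8644 sq ft


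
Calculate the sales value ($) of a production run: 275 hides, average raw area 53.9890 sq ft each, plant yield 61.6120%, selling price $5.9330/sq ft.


Raw_total = N * avg_area = 275 * 53.9890 = 14846.9750 sq ft
Finished = Raw_total * yield / 100 = 14846.9750 * 61.6120 / 100 = 9147.5182 sq ft
Value = Finished * price = 9147.5182 * 5.9330 = 54272.2257 $


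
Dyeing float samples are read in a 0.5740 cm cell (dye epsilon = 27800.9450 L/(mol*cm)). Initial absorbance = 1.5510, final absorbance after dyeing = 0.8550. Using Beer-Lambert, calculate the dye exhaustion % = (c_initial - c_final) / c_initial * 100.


c_initial = A_i / (epsilon * l) = 1.5510 / (27800.9450 * 0.5740) = 9.7194e-05 mol/L
c_final = A_f / (epsilon * l) = 0.8550 / (27800.9450 * 0.5740) = 5.3579e-05 mol/L
Exhaustion = (c_initial - c_final) / c_initial * 100 = (9.7194e-05 - 5.3579e-05) / 9.7194e-05 * 100 = 44.8743 %


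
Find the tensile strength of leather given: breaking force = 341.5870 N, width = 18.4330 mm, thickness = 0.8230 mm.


Formula: TS = force / (width * thickness)
Substituting: TS = 341.5870 / (18.4330 * 0.8230)
Result: 22.5167 N/mm^2


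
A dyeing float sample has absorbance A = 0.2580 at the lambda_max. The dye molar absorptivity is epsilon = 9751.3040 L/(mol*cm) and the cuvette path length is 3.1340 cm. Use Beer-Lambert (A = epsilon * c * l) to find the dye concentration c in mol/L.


Formula: c = A / (epsilon * l)
Substituting: c = 0.2580 / (9751.3040 * 3.1340)
Result: 8.4422e-06 mol/L


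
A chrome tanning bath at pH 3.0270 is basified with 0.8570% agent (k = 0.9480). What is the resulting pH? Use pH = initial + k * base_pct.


Formula: pH_final = pH_initial + k * base_pct
Substituting: pH_final = 3.0270 + 0.9480 * 0.8570
Result: 3.8394


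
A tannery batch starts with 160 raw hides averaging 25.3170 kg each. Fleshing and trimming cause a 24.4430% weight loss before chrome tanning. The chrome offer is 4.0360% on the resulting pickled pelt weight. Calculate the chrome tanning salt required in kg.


Total_raw = N * avg_wt = 160 * 25.3170 = 4050.7200 kg
Substrate = Total_raw * (1 - loss/100) = 4050.7200 * (1 - 24.4430/100) = 3060.6025 kg
Chrome = Substrate * pct / 100 = 3060.6025 * 4.0360 / 100 = 123.5259 kg


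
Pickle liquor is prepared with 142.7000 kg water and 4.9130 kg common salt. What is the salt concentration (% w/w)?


Formula: Conc = salt / (water + salt) * 100
Substituting: Conc = 4.9130 / (142.7000 + 4.9130) * 100
Result: 3.3283 %


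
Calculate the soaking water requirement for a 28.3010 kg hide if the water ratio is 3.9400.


Formula: Water = hide_weight * ratio
Substituting: Water = 28.3010 * 3.9400
Result: 111.5059 kg


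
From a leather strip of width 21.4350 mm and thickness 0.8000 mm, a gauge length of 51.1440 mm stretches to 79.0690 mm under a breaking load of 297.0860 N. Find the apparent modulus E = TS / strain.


TS = F / (w * t) = 297.0860 / (21.4350 * 0.8000) = 17.3248 N/mm^2
strain = (Lf - L0) / L0 = (79.0690 - 51.1440) / 51.1440 = 0.5460
E = TS / strain = 17.3248 / 0.5460 = 31.7300 N/mm^2


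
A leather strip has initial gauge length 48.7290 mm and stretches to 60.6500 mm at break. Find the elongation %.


Formula: Elongation = (Lf - L0) / L0 * 100
Substituting: Elongation = (60.6500 - 48.7290) / 48.7290 * 100
Result: 24.4639 %


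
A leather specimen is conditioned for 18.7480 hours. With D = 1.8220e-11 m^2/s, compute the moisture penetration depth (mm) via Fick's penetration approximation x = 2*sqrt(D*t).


t = 18.7480 hr * 3600 = 67492.8000 s
D * t = 1.8220e-11 * 67492.8000 = 1.2297e-06
x = 2 * sqrt(D*t) = 2 * sqrt(1.2297e-06) = 0.00221785 m = 2.2179 mm


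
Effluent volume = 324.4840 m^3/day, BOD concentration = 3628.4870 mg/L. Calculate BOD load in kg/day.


Formula: BOD_load = volume * conc / 1000
Substituting: BOD_load = 324.4840 * 3628.4870 / 1000
Result: 1177.3860 kg/day


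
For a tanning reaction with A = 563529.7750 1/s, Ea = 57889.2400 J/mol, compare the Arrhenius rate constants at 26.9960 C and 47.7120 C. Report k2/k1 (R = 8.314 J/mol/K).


T1 = 26.9960 + 273.15 = 300.1460 K; T2 = 47.7120 + 273.15 = 320.8620 K
k1 = A * exp(-Ea/(R*T1)) = 563529.7750 * exp(-57889.2400/(8.314*300.1460)) = 4.7429e-05 1/s
k2 = A * exp(-Ea/(R*T2)) = 563529.7750 * exp(-57889.2400/(8.314*320.8620)) = 2.1209e-04 1/s
k2/k1 = 2.1209e-04 / 4.7429e-05 = 4.4717


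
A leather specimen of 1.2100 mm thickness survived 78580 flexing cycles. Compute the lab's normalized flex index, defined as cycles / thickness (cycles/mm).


Formula: Index = cycles / thickness
Substituting: Index = 78580 / 1.2100
Result: 64942.1488 cycles/mm


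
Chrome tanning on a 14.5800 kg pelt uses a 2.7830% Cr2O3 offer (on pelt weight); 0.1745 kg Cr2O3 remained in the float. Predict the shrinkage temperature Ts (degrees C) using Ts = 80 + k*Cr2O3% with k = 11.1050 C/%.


Offered = pelt * offer_pct / 100 = 14.5800 * 2.7830 / 100 = 0.4058 kg
Uptake = offered - residual = 0.4058 - 0.1745 = 0.2313 kg
Cr2O3% on pelt = uptake / pelt * 100 = 0.2313 / 14.5800 * 100 = 1.5862 %
Ts = 80 + k * Cr2O3% = 80 + 11.1050 * 1.5862 = 97.6143 C


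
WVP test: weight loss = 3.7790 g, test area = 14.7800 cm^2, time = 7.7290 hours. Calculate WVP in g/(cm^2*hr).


Formula: WVP = loss / (area * time)
Substituting: WVP = 3.7790 / (14.7800 * 7.7290)
Result: 0.033081 g/(cm^2*hr)


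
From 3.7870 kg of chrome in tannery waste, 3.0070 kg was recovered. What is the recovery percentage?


Formula: Recovery = recovered / input * 100
Substituting: Recovery = 3.0070 / 3.7870 * 100
Result: 79.4032 %


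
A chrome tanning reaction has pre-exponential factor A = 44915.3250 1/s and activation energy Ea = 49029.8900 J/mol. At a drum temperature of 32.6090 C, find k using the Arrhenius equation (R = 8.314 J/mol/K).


T_K = T_C + 273.15 = 32.6090 + 273.15 = 305.7590 K
exponent = -Ea / (R * T_K) = -49029.8900 / (8.314 * 305.7590) = -19.2873
k = A * exp(exponent) = 44915.3250 * exp(-19.2873) = 1.8881e-04 1/s


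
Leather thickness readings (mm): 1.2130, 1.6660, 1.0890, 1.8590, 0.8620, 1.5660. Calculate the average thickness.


Formula: Average = sum / n
Substituting: Average = 8.2550 / 6
Result: 1.3758 mm


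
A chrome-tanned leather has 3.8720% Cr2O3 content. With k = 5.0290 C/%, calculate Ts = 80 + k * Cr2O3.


Formula: Ts = 80 + k * Cr2O3
Substituting: Ts = 80 + 5.0290 * 3.8720
Result: 99.4723 C


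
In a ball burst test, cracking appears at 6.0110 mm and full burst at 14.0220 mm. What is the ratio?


Formula: Ratio = crack / burst
Substituting: Ratio = 6.0110 / 14.0220
Result: 0.4287


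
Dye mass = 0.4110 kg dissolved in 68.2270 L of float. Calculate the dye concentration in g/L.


Formula: Conc = dye_mass(kg) / volume(L) * 1000
Substituting: Conc = 0.4110 / 68.2270 * 1000
Result: 6.0240 g/L


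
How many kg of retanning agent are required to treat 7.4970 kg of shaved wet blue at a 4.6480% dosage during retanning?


Formula: Retan = substrate * pct / 100
Substituting: Retan = 7.4970 * 4.6480 / 100
Result: 0.3485 kg


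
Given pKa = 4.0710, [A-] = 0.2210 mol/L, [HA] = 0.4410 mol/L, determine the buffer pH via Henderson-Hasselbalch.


ratio = [A-] / [HA] = 0.2210 / 0.4410 = 0.5011
log10(ratio) = -0.3000
pH = pKa + log10(ratio) = 4.0710 - 0.3000 = 3.7710


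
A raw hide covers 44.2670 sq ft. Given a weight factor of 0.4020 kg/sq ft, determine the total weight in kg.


Formula: Weight = area * weight_per_sqft
Substituting: Weight = 44.2670 * 0.4020
Result: 17.7953 kg


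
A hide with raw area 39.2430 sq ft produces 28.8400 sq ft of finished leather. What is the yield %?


Formula: Yield = finished / raw * 100
Substituting: Yield = 28.8400 / 39.2430 * 100
Result: 73.4908 %


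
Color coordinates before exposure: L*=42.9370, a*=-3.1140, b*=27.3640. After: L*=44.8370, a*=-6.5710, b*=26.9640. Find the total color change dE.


dL = 1.9000, da = -3.4570, db = -0.4000
dE = sqrt(1.9000^2 + (-3.4570)^2 + (-0.4000)^2) = 3.9650


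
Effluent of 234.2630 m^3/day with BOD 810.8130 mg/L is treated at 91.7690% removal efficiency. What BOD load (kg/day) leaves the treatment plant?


Load_in = volume * conc / 1000 = 234.2630 * 810.8130 / 1000 = 189.9435 kg/day
Removed = Load_in * eff / 100 = 189.9435 * 91.7690 / 100 = 174.3092 kg/day
Load_out = Load_in - Removed = 189.9435 - 174.3092 = 15.6342 kg/day


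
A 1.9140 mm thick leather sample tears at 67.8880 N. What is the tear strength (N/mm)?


Formula: Tear strength = force / thickness
Substituting: Tear strength = 67.8880 / 1.9140
Result: 35.4692 N/mm


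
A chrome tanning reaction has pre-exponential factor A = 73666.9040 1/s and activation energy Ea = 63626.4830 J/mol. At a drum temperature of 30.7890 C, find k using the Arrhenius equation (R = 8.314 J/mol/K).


T_K = T_C + 273.15 = 30.7890 + 273.15 = 303.9390 K
exponent = -Ea / (R * T_K) = -63626.4830 / (8.314 * 303.9390) = -25.1792
k = A * exp(exponent) = 73666.9040 * exp(-25.1792) = 8.5526e-07 1/s


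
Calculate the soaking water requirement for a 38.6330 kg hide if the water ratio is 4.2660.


Formula: Water = hide_weight * ratio
Substituting: Water = 38.6330 * 4.2660
Result: 164.8084 kg


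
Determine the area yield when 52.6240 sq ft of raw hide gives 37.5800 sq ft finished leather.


Formula: Yield = finished / raw * 100
Substituting: Yield = 37.5800 / 52.6240 * 100
Result: 71.4123 %


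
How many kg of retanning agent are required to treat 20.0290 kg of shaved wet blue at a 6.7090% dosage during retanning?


Formula: Retan = substrate * pct / 100
Substituting: Retan = 20.0290 * 6.7090 / 100
Result: 1.3437 kg


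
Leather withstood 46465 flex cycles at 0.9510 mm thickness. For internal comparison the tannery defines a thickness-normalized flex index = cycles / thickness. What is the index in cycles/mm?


Formula: Index = cycles / thickness
Substituting: Index = 46465 / 0.9510
Result: 48859.0957 cycles/mm


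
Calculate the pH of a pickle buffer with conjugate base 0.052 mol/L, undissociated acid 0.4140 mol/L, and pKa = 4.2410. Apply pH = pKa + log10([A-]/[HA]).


ratio = [A-] / [HA] = 0.052 / 0.4140 = 0.1256
log10(ratio) = -0.9010
pH = pKa + log10(ratio) = 4.2410 - 0.9010 = 3.3400


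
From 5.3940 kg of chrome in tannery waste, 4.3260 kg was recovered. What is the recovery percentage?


Formula: Recovery = recovered / input * 100
Substituting: Recovery = 4.3260 / 5.3940 * 100
Result: 80.2002 %


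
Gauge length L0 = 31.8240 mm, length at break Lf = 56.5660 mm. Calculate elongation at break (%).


Formula: Elongation = (Lf - L0) / L0 * 100
Substituting: Elongation = (56.5660 - 31.8240) / 31.8240 * 100
Result: 77.7464 %


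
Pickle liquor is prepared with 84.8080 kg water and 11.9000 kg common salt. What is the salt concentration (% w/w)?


Formula: Conc = salt / (water + salt) * 100
Substituting: Conc = 11.9000 / (84.8080 + 11.9000) * 100
Result: 12.3051 %


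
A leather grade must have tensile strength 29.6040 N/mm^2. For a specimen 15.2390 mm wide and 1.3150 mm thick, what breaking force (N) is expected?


Formula: F = TS * w * t
Substituting: F = 29.6040 * 15.2390 * 1.3150
Result: 593.2430 N


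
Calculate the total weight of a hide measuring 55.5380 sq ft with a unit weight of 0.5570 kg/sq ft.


Formula: Weight = area * weight_per_sqft
Substituting: Weight = 55.5380 * 0.5570
Result: 30.9347 kg


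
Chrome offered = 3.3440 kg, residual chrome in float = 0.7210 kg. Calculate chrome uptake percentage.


Formula: Uptake = (offered - residual) / offered * 100
Substituting: Uptake = (3.3440 - 0.7210) / 3.3440 * 100
Result: 78.4390 %


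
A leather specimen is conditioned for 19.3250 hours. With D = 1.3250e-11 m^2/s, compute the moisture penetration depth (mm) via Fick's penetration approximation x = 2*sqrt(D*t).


t = 19.3250 hr * 3600 = 69570.0000 s
D * t = 1.3250e-11 * 69570.0000 = 9.2180e-07
x = 2 * sqrt(D*t) = 2 * sqrt(9.2180e-07) = 0.00192021 m = 1.9202 mm


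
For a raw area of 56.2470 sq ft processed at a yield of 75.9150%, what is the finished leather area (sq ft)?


Formula: finished = raw * yield / 100
Substituting: finished = 56.2470 * 75.9150 / 100
Result: 42.6999 sq ft


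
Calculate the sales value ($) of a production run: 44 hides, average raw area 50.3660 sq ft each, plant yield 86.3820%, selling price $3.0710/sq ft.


Raw_total = N * avg_area = 44 * 50.3660 = 2216.1040 sq ft
Finished = Raw_total * yield / 100 = 2216.1040 * 86.3820 / 100 = 1914.3150 sq ft
Value = Finished * price = 1914.3150 * 3.0710 = 5878.8612 $


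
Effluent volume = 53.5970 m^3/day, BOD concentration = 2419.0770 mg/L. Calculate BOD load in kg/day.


Formula: BOD_load = volume * conc / 1000
Substituting: BOD_load = 53.5970 * 2419.0770 / 1000
Result: 129.6553 kg/day


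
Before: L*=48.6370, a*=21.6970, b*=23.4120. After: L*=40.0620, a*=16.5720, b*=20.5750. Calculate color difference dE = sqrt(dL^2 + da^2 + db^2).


dL = -8.5750, da = -5.1250, db = -2.8370
dE = sqrt((-8.5750)^2 + (-5.1250)^2 + (-2.8370)^2) = 10.3848


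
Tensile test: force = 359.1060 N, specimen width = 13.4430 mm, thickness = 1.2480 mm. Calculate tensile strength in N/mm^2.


Formula: TS = force / (width * thickness)
Substituting: TS = 359.1060 / (13.4430 * 1.2480)
Result: 21.4048 N/mm^2


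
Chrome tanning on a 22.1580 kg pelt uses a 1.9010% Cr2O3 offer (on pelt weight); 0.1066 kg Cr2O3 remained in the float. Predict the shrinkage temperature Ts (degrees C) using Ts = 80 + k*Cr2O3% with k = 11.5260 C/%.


Offered = pelt * offer_pct / 100 = 22.1580 * 1.9010 / 100 = 0.4212 kg
Uptake = offered - residual = 0.4212 - 0.1066 = 0.3146 kg
Cr2O3% on pelt = uptake / pelt * 100 = 0.3146 / 22.1580 * 100 = 1.4199 %
Ts = 80 + k * Cr2O3% = 80 + 11.5260 * 1.4199 = 96.3659 C


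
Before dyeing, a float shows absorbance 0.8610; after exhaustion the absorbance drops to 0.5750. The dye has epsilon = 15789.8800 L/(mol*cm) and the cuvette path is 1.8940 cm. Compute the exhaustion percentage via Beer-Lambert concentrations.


c_initial = A_i / (epsilon * l) = 0.8610 / (15789.8800 * 1.8940) = 2.8790e-05 mol/L
c_final = A_f / (epsilon * l) = 0.5750 / (15789.8800 * 1.8940) = 1.9227e-05 mol/L
Exhaustion = (c_initial - c_final) / c_initial * 100 = (2.8790e-05 - 1.9227e-05) / 2.8790e-05 * 100 = 33.2172 %


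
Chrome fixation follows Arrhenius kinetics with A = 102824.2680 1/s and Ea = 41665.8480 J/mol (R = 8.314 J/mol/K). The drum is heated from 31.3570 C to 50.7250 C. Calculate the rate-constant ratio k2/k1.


T1 = 31.3570 + 273.15 = 304.5070 K; T2 = 50.7250 + 273.15 = 323.8750 K
k1 = A * exp(-Ea/(R*T1)) = 102824.2680 * exp(-41665.8480/(8.314*304.5070)) = 0.00732057 1/s
k2 = A * exp(-Ea/(R*T2)) = 102824.2680 * exp(-41665.8480/(8.314*323.8750)) = 0.0195873 1/s
k2/k1 = 0.0195873 / 0.00732057 = 2.6757


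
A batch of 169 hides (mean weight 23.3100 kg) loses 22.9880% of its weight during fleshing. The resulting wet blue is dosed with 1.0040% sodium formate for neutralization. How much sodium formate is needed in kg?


Total_raw = N * avg_wt = 169 * 23.3100 = 3939.3900 kg
Substrate = Total_raw * (1 - loss/100) = 3939.3900 * (1 - 22.9880/100) = 3033.8030 kg
Neutralizer = Substrate * pct / 100 = 3033.8030 * 1.0040 / 100 = 30.4594 kg


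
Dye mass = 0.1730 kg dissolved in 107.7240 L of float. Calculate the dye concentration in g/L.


Formula: Conc = dye_mass(kg) / volume(L) * 1000
Substituting: Conc = 0.1730 / 107.7240 * 1000
Result: 1.6060 g/L


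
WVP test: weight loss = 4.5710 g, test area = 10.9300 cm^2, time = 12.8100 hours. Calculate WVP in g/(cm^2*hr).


Formula: WVP = loss / (area * time)
Substituting: WVP = 4.5710 / (10.9300 * 12.8100)
Result: 0.0326469 g/(cm^2*hr)


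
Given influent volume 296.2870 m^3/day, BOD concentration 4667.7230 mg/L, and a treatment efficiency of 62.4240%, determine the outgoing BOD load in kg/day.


Load_in = volume * conc / 1000 = 296.2870 * 4667.7230 / 1000 = 1382.9856 kg/day
Removed = Load_in * eff / 100 = 1382.9856 * 62.4240 / 100 = 863.3150 kg/day
Load_out = Load_in - Removed = 1382.9856 - 863.3150 = 519.6707 kg/day


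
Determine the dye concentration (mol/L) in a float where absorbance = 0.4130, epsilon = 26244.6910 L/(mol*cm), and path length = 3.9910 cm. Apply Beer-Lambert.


Formula: c = A / (epsilon * l)
Substituting: c = 0.4130 / (26244.6910 * 3.9910)
Result: 3.9430e-06 mol/L


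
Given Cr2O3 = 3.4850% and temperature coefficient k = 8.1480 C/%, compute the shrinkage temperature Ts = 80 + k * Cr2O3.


Formula: Ts = 80 + k * Cr2O3
Substituting: Ts = 80 + 8.1480 * 3.4850
Result: 108.3958 C


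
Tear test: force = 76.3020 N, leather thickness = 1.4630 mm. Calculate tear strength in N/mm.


Formula: Tear strength = force / thickness
Substituting: Tear strength = 76.3020 / 1.4630
Result: 52.1545 N/mm


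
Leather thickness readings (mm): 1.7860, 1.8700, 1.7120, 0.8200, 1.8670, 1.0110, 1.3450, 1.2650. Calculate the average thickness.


Formula: Average = sum / n
Substituting: Average = 11.6760 / 8
Result: 1.4595 mm


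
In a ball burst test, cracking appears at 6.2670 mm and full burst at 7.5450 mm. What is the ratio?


Formula: Ratio = crack / burst
Substituting: Ratio = 6.2670 / 7.5450
Result: 0.8306


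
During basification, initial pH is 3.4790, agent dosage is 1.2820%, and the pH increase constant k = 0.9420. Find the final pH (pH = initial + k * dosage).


Formula: pH_final = pH_initial + k * base_pct
Substituting: pH_final = 3.4790 + 0.9420 * 1.2820
Result: 4.6866


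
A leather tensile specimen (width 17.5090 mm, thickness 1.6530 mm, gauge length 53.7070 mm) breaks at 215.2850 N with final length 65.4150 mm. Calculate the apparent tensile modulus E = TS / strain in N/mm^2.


TS = F / (w * t) = 215.2850 / (17.5090 * 1.6530) = 7.4384 N/mm^2
strain = (Lf - L0) / L0 = (65.4150 - 53.7070) / 53.7070 = 0.2180
E = TS / strain = 7.4384 / 0.2180 = 34.1215 N/mm^2


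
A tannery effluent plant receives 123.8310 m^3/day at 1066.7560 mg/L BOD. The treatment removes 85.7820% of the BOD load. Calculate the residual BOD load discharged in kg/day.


Load_in = volume * conc / 1000 = 123.8310 * 1066.7560 / 1000 = 132.0975 kg/day
Removed = Load_in * eff / 100 = 132.0975 * 85.7820 / 100 = 113.3158 kg/day
Load_out = Load_in - Removed = 132.0975 - 113.3158 = 18.7816 kg/day


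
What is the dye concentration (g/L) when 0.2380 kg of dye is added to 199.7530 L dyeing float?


Formula: Conc = dye_mass(kg) / volume(L) * 1000
Substituting: Conc = 0.2380 / 199.7530 * 1000
Result: 1.1915 g/L


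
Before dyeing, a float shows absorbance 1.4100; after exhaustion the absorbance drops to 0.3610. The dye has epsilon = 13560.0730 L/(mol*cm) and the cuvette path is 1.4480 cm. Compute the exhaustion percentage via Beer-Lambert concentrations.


c_initial = A_i / (epsilon * l) = 1.4100 / (13560.0730 * 1.4480) = 7.1811e-05 mol/L
c_final = A_f / (epsilon * l) = 0.3610 / (13560.0730 * 1.4480) = 1.8386e-05 mol/L
Exhaustion = (c_initial - c_final) / c_initial * 100 = (7.1811e-05 - 1.8386e-05) / 7.1811e-05 * 100 = 74.3972 %


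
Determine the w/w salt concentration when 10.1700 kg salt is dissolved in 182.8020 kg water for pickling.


Formula: Conc = salt / (water + salt) * 100
Substituting: Conc = 10.1700 / (182.8020 + 10.1700) * 100
Result: 5.2702 %


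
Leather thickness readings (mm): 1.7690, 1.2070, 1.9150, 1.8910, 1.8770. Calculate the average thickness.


Formula: Average = sum / n
Substituting: Average = 8.6590 / 5
Result: 1.7318 mm


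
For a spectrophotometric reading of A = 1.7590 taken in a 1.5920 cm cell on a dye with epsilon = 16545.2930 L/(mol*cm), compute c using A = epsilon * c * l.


Formula: c = A / (epsilon * l)
Substituting: c = 1.7590 / (16545.2930 * 1.5920)
Result: 6.6780e-05 mol/L


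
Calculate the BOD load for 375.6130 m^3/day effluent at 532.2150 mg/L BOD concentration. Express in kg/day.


Formula: BOD_load = volume * conc / 1000
Substituting: BOD_load = 375.6130 * 532.2150 / 1000
Result: 199.9069 kg/day


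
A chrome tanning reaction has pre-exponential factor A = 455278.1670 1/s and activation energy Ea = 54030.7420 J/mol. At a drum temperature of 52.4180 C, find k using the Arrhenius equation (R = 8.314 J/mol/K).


T_K = T_C + 273.15 = 52.4180 + 273.15 = 325.5680 K
exponent = -Ea / (R * T_K) = -54030.7420 / (8.314 * 325.5680) = -19.9613
k = A * exp(exponent) = 455278.1670 * exp(-19.9613) = 9.7541e-04 1/s


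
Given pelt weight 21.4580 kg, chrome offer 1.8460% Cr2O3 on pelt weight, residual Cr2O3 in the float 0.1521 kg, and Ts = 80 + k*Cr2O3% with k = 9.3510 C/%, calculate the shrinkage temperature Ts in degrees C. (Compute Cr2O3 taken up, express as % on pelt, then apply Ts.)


Offered = pelt * offer_pct / 100 = 21.4580 * 1.8460 / 100 = 0.3961 kg
Uptake = offered - residual = 0.3961 - 0.1521 = 0.2440 kg
Cr2O3% on pelt = uptake / pelt * 100 = 0.2440 / 21.4580 * 100 = 1.1372 %
Ts = 80 + k * Cr2O3% = 80 + 9.3510 * 1.1372 = 90.6337 C


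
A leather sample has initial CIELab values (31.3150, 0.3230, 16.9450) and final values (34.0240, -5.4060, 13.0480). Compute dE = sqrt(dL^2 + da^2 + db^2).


dL = 2.7090, da = -5.7290, db = -3.8970
dE = sqrt(2.7090^2 + (-5.7290)^2 + (-3.8970)^2) = 7.4395


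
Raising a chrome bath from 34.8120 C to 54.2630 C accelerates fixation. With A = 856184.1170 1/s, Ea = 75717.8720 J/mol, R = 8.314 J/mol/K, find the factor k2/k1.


T1 = 34.8120 + 273.15 = 307.9620 K; T2 = 54.2630 + 273.15 = 327.4130 K
k1 = A * exp(-Ea/(R*T1)) = 856184.1170 * exp(-75717.8720/(8.314*307.9620)) = 1.2283e-07 1/s
k2 = A * exp(-Ea/(R*T2)) = 856184.1170 * exp(-75717.8720/(8.314*327.4130)) = 7.1169e-07 1/s
k2/k1 = 7.1169e-07 / 1.2283e-07 = 5.7942


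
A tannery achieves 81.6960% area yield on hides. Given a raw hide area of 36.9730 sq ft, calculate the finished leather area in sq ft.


Formula: finished = raw * yield / 100
Substituting: finished = 36.9730 * 81.6960 / 100
Result: 30.2055 sq ft


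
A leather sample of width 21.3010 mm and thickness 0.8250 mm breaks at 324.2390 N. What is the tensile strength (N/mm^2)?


Formula: TS = force / (width * thickness)
Substituting: TS = 324.2390 / (21.3010 * 0.8250)
Result: 18.4506 N/mm^2


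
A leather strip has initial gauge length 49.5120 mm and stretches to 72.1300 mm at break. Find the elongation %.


Formula: Elongation = (Lf - L0) / L0 * 100
Substituting: Elongation = (72.1300 - 49.5120) / 49.5120 * 100
Result: 45.6819 %


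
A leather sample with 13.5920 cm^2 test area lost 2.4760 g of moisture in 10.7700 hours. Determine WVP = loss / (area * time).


Formula: WVP = loss / (area * time)
Substituting: WVP = 2.4760 / (13.5920 * 10.7700)
Result: 0.0169142 g/(cm^2*hr)


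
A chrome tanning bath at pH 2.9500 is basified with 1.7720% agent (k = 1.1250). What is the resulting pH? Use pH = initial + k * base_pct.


Formula: pH_final = pH_initial + k * base_pct
Substituting: pH_final = 2.9500 + 1.1250 * 1.7720
Result: 4.9435


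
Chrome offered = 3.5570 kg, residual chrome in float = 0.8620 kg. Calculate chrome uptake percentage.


Formula: Uptake = (offered - residual) / offered * 100
Substituting: Uptake = (3.5570 - 0.8620) / 3.5570 * 100
Result: 75.7661 %


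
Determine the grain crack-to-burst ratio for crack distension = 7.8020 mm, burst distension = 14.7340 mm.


Formula: Ratio = crack / burst
Substituting: Ratio = 7.8020 / 14.7340
Result: 0.5295


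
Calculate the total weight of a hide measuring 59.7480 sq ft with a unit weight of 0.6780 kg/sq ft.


Formula: Weight = area * weight_per_sqft
Substituting: Weight = 59.7480 * 0.6780
Result: 40.5091 kg


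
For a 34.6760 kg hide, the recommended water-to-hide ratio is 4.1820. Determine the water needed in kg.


Formula: Water = hide_weight * ratio
Substituting: Water = 34.6760 * 4.1820
Result: 145.0150 kg


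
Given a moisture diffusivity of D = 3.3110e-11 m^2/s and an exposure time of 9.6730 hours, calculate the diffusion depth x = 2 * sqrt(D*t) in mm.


t = 9.6730 hr * 3600 = 34822.8000 s
D * t = 3.3110e-11 * 34822.8000 = 1.1530e-06
x = 2 * sqrt(D*t) = 2 * sqrt(1.1530e-06) = 0.00214754 m = 2.1475 mm


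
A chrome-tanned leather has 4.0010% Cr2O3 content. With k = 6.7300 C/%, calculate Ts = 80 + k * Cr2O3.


Formula: Ts = 80 + k * Cr2O3
Substituting: Ts = 80 + 6.7300 * 4.0010
Result: 106.9267 C


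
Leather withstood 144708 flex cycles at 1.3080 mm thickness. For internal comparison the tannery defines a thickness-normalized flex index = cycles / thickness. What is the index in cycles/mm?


Formula: Index = cycles / thickness
Substituting: Index = 144708 / 1.3080
Result: 110633.0275 cycles/mm


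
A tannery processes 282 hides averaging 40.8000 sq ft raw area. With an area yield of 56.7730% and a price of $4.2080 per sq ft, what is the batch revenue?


Raw_total = N * avg_area = 282 * 40.8000 = 11505.6000 sq ft
Finished = Raw_total * yield / 100 = 11505.6000 * 56.7730 / 100 = 6532.0743 sq ft
Value = Finished * price = 6532.0743 * 4.2080 = 27486.9686 $


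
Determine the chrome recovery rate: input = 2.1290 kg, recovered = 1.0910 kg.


Formula: Recovery = recovered / input * 100
Substituting: Recovery = 1.0910 / 2.1290 * 100
Result: 51.2447 %


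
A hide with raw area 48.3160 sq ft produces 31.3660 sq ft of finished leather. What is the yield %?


Formula: Yield = finished / raw * 100
Substituting: Yield = 31.3660 / 48.3160 * 100
Result: 64.9185 %


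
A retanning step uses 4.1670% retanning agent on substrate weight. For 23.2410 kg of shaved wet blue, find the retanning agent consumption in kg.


Formula: Retan = substrate * pct / 100
Substituting: Retan = 23.2410 * 4.1670 / 100
Result: 0.9685 kg


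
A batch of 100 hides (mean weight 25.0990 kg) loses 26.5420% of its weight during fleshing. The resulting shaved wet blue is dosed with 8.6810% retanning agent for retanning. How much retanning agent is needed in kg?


Total_raw = N * avg_wt = 100 * 25.0990 = 2509.9000 kg
Substrate = Total_raw * (1 - loss/100) = 2509.9000 * (1 - 26.5420/100) = 1843.7223 kg
Retan = Substrate * pct / 100 = 1843.7223 * 8.6810 / 100 = 160.0535 kg


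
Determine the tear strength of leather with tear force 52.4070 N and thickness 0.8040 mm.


Formula: Tear strength = force / thickness
Substituting: Tear strength = 52.4070 / 0.8040
Result: 65.1828 N/mm


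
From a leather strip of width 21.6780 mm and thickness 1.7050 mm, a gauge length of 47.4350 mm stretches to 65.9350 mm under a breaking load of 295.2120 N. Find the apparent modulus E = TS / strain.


TS = F / (w * t) = 295.2120 / (21.6780 * 1.7050) = 7.9871 N/mm^2
strain = (Lf - L0) / L0 = (65.9350 - 47.4350) / 47.4350 = 0.3900
E = TS / strain = 7.9871 / 0.3900 = 20.4794 N/mm^2


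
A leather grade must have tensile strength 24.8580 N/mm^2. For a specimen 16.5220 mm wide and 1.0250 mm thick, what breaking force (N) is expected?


Formula: F = TS * w * t
Substituting: F = 24.8580 * 16.5220 * 1.0250
Result: 420.9715 N


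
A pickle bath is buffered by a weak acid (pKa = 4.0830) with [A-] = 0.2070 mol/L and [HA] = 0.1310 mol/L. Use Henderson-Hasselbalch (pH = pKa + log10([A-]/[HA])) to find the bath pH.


ratio = [A-] / [HA] = 0.2070 / 0.1310 = 1.5802
log10(ratio) = 0.1987
pH = pKa + log10(ratio) = 4.0830 + 0.1987 = 4.2817


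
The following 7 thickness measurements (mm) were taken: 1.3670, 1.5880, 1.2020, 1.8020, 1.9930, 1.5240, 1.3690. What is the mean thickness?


Formula: Average = sum / n
Substituting: Average = 10.8450 / 7
Result: 1.5493 mm


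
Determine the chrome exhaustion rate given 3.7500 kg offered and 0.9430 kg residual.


Formula: Uptake = (offered - residual) / offered * 100
Substituting: Uptake = (3.7500 - 0.9430) / 3.7500 * 100
Result: 74.8533 %


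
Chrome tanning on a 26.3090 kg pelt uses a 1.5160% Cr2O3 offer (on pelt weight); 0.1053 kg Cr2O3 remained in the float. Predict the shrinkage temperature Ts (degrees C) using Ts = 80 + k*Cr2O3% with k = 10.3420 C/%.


Offered = pelt * offer_pct / 100 = 26.3090 * 1.5160 / 100 = 0.3988 kg
Uptake = offered - residual = 0.3988 - 0.1053 = 0.2935 kg
Cr2O3% on pelt = uptake / pelt * 100 = 0.2935 / 26.3090 * 100 = 1.1158 %
Ts = 80 + k * Cr2O3% = 80 + 10.3420 * 1.1158 = 91.5392 C


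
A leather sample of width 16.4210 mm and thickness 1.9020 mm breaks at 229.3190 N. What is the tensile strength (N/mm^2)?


Formula: TS = force / (width * thickness)
Substituting: TS = 229.3190 / (16.4210 * 1.9020)
Result: 7.3423 N/mm^2


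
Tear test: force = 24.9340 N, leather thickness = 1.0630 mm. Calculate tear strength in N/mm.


Formula: Tear strength = force / thickness
Substituting: Tear strength = 24.9340 / 1.0630
Result: 23.4563 N/mm


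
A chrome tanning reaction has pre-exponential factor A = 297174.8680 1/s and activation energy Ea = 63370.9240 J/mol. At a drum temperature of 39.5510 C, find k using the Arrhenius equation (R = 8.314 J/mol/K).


T_K = T_C + 273.15 = 39.5510 + 273.15 = 312.7010 K
exponent = -Ea / (R * T_K) = -63370.9240 / (8.314 * 312.7010) = -24.3753
k = A * exp(exponent) = 297174.8680 * exp(-24.3753) = 7.7079e-06 1/s


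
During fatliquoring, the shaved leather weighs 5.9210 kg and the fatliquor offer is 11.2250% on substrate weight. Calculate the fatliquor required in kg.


Formula: Fat = substrate * pct / 100
Substituting: Fat = 5.9210 * 11.2250 / 100
Result: 0.6646 kg


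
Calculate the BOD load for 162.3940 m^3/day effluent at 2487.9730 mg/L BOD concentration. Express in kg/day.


Formula: BOD_load = volume * conc / 1000
Substituting: BOD_load = 162.3940 * 2487.9730 / 1000
Result: 404.0319 kg/day


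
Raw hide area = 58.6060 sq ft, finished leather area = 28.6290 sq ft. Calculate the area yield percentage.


Formula: Yield = finished / raw * 100
Substituting: Yield = 28.6290 / 58.6060 * 100
Result: 48.8499 %


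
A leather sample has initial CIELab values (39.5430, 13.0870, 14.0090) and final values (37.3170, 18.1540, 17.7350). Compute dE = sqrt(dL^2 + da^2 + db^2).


dL = -2.2260, da = 5.0670, db = 3.7260
dE = sqrt((-2.2260)^2 + 5.0670^2 + 3.7260^2) = 6.6718


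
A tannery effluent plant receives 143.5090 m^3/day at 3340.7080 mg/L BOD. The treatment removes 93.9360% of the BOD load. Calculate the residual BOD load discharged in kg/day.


Load_in = volume * conc / 1000 = 143.5090 * 3340.7080 / 1000 = 479.4217 kg/day
Removed = Load_in * eff / 100 = 479.4217 * 93.9360 / 100 = 450.3495 kg/day
Load_out = Load_in - Removed = 479.4217 - 450.3495 = 29.0721 kg/day


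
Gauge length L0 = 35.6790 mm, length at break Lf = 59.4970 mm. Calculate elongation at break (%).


Formula: Elongation = (Lf - L0) / L0 * 100
Substituting: Elongation = (59.4970 - 35.6790) / 35.6790 * 100
Result: 66.7564 %


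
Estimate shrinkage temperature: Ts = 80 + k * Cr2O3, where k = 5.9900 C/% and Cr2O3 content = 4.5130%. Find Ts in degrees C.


Formula: Ts = 80 + k * Cr2O3
Substituting: Ts = 80 + 5.9900 * 4.5130
Result: 107.0329 C


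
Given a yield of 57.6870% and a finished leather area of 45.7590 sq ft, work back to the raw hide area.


Formula: raw = finished * 100 / yield
Substituting: raw = 45.7590 * 100 / 57.6870
Result: 79.3229 sq ft


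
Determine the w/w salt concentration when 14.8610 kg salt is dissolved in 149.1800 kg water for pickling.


Formula: Conc = salt / (water + salt) * 100
Substituting: Conc = 14.8610 / (149.1800 + 14.8610) * 100
Result: 9.0593 %


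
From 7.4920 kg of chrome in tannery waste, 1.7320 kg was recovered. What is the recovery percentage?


Formula: Recovery = recovered / input * 100
Substituting: Recovery = 1.7320 / 7.4920 * 100
Result: 23.1180 %


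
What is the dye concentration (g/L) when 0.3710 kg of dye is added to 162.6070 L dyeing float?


Formula: Conc = dye_mass(kg) / volume(L) * 1000
Substituting: Conc = 0.3710 / 162.6070 * 1000
Result: 2.2816 g/L


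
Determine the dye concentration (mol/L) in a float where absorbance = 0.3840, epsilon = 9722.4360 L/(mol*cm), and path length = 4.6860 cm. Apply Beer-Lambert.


Formula: c = A / (epsilon * l)
Substituting: c = 0.3840 / (9722.4360 * 4.6860)
Result: 8.4286e-06 mol/L


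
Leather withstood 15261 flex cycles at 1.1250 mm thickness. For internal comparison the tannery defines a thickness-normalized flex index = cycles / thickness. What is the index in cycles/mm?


Formula: Index = cycles / thickness
Substituting: Index = 15261 / 1.1250
Result: 13565.3333 cycles/mm


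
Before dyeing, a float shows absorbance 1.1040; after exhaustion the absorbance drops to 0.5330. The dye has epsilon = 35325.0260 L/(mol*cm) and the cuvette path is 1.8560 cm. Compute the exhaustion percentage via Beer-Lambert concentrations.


c_initial = A_i / (epsilon * l) = 1.1040 / (35325.0260 * 1.8560) = 1.6839e-05 mol/L
c_final = A_f / (epsilon * l) = 0.5330 / (35325.0260 * 1.8560) = 8.1296e-06 mol/L
Exhaustion = (c_initial - c_final) / c_initial * 100 = (1.6839e-05 - 8.1296e-06) / 1.6839e-05 * 100 = 51.7210 %


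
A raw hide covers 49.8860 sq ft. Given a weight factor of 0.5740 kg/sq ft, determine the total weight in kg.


Formula: Weight = area * weight_per_sqft
Substituting: Weight = 49.8860 * 0.5740
Result: 28.6346 kg


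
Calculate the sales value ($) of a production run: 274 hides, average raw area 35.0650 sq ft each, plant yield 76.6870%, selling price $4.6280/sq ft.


Raw_total = N * avg_area = 274 * 35.0650 = 9607.8100 sq ft
Finished = Raw_total * yield / 100 = 9607.8100 * 76.6870 / 100 = 7367.9413 sq ft
Value = Finished * price = 7367.9413 * 4.6280 = 34098.8321 $


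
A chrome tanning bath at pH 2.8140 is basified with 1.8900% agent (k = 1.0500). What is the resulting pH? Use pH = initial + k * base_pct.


Formula: pH_final = pH_initial + k * base_pct
Substituting: pH_final = 2.8140 + 1.0500 * 1.8900
Result: 4.7985


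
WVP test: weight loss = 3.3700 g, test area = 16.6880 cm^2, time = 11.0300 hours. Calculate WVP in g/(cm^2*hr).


Formula: WVP = loss / (area * time)
Substituting: WVP = 3.3700 / (16.6880 * 11.0300)
Result: 0.0183084 g/(cm^2*hr)


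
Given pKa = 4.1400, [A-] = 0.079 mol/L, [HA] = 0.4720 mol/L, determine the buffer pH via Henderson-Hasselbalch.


ratio = [A-] / [HA] = 0.079 / 0.4720 = 0.1674
log10(ratio) = -0.7763
pH = pKa + log10(ratio) = 4.1400 - 0.7763 = 3.3637


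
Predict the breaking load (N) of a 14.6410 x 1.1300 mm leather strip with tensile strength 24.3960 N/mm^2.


Formula: F = TS * w * t
Substituting: F = 24.3960 * 14.6410 * 1.1300
Result: 403.6155 N


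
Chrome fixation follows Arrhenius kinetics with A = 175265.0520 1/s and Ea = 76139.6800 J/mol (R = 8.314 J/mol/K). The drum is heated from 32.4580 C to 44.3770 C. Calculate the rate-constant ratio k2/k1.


T1 = 32.4580 + 273.15 = 305.6080 K; T2 = 44.3770 + 273.15 = 317.5270 K
k1 = A * exp(-Ea/(R*T1)) = 175265.0520 * exp(-76139.6800/(8.314*305.6080)) = 1.6959e-08 1/s
k2 = A * exp(-Ea/(R*T2)) = 175265.0520 * exp(-76139.6800/(8.314*317.5270)) = 5.2230e-08 1/s
k2/k1 = 5.2230e-08 / 1.6959e-08 = 3.0798
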